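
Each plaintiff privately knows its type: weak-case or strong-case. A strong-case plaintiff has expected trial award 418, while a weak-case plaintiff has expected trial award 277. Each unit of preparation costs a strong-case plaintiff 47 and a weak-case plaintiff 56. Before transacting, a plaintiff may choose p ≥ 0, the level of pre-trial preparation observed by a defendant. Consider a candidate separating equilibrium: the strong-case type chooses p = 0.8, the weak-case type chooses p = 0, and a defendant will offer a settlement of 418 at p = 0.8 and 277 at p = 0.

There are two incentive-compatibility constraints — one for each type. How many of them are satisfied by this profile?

1

Weak-case type: stay at 0 → 277; mimic → 418 − 56 × 0.8 = 373.2. IC fails (277 < 373.2).
Strong-case type: signal → 418 − 47 × 0.8 = 380.4; deviate to 0 → 277. IC holds (380.4 ≥ 277).
1 of 2 constraints hold, so this profile is not an equilibrium.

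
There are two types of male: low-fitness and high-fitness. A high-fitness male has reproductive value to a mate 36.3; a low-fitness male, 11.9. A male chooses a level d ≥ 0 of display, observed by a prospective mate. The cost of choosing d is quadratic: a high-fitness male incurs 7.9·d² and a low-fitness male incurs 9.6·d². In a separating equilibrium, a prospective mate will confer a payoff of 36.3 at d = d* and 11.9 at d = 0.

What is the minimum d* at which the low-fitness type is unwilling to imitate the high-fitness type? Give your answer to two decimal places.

The low-fitness type at d = 0 receives 11.9; imitating at d* yields 36.3 − 9.6·d*².
Indifference: 11.9 = 36.3 − 9.6·d*², so d*² = (36.3 − 11.9) / 9.6 ≈ 2.5417.
d* = √2.5417 ≈ 1.59.

1.59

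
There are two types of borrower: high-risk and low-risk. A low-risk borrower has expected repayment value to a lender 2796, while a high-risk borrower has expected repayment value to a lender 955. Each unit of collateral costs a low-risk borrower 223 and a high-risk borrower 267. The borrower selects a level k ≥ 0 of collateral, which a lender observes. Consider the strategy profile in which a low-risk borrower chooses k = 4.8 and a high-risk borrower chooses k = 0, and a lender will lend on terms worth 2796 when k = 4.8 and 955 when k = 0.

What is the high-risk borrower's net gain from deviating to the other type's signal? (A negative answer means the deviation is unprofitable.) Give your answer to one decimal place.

Playing k = 0 the high-risk borrower receives 955.
Deviating to k = 4.8 brings payment 2796 at cost 267 × 4.8 = 1281.6, netting 1514.4.
Gain from deviating: 1514.4 − 955 = 559.4.
The gain is positive, so the high-risk type's incentive-compatibility constraint is violated — this profile is not a separating equilibrium.

559.4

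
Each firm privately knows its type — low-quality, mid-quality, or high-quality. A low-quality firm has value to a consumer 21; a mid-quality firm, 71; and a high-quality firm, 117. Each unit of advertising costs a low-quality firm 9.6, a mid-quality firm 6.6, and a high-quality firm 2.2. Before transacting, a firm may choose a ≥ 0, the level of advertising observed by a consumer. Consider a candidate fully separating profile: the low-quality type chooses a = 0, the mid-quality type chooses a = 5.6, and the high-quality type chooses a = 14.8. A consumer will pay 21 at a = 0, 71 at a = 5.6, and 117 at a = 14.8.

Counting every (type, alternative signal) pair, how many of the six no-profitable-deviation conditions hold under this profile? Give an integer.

6

Low-quality (own payoff 21): to a=5.6 gives 71 − 9.6×5.6 = 17.24 → no gain ✓; to a=14.8 gives 117 − 9.6×14.8 = -25.08 → no gain ✓.
Mid-quality (own payoff 71 − 6.6×5.6 = 34.04): to a=0 gives 21 → no gain ✓; to a=14.8 gives 117 − 6.6×14.8 = 19.32 → no gain ✓.
High-quality (own payoff 117 − 2.2×14.8 = 84.44): to a=0 gives 21 → no gain ✓; to a=5.6 gives 71 − 2.2×5.6 = 58.68 → no gain ✓.
6 of the 6 constraints hold; this profile is a separating equilibrium.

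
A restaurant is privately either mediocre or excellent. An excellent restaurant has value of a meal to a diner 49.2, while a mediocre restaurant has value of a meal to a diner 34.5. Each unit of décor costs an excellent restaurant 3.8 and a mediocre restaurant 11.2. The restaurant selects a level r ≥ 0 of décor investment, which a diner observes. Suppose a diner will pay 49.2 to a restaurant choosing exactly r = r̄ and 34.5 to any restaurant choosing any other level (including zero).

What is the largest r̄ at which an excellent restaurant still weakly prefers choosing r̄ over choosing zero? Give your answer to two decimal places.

Choosing r̄ yields the excellent type 49.2 − 3.8·r̄; choosing zero yields 34.5.
The excellent type is indifferent at 49.2 − 3.8·r̄ = 34.5, i.e. r̄ = (49.2 − 34.5) / 3.8 ≈ 3.87.
For any r̄ above 3.87 the excellent type would rather pool at zero, so separation collapses.

3.87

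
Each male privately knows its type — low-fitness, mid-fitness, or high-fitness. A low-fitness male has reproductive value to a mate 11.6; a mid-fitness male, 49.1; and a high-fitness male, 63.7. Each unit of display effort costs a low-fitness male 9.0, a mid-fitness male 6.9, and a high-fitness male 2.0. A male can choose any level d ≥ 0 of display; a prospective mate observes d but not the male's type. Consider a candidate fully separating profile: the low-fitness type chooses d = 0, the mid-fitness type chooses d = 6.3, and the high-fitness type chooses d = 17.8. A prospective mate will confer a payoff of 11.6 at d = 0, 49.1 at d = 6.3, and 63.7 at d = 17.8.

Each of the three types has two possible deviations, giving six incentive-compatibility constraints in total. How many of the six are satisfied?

Mid-fitness (own payoff 49.1 − 6.9×6.3 = 5.63): to d=0 gives 11.6 → profitable ✗; to d=17.8 gives 63.7 − 6.9×17.8 = -59.12 → no gain ✓.
Low-fitness (own payoff 11.6): to d=6.3 gives 49.1 − 9.0×6.3 = -7.6 → no gain ✓; to d=17.8 gives 63.7 − 9.0×17.8 = -96.5 → no gain ✓.
High-fitness (own payoff 63.7 − 2.0×17.8 = 28.1): to d=0 gives 11.6 → no gain ✓; to d=6.3 gives 49.1 − 2.0×6.3 = 36.5 → profitable ✗.
4 of the 6 constraints hold; not an equilibrium.

4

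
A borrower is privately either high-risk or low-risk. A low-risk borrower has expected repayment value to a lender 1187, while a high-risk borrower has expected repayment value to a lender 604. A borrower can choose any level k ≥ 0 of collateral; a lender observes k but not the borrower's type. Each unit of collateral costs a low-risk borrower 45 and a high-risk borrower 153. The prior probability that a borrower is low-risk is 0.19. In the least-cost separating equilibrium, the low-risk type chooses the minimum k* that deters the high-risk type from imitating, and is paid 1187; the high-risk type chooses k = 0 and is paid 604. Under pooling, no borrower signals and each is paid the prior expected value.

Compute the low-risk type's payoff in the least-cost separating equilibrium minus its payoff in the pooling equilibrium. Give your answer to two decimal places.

300.76

Least-cost separating signal: k* solves 604 = 1187 − 153·k*, so k* = (1187 − 604)/153 ≈ 3.8105.
Low-risk type's separating payoff: 1187 − 45 × k* = 1187 − 45 × (1187 − 604)/153 = 1187 − 26235/153 ≈ 1015.5294.
Pooling payoff: 0.19 × 1187 + 0.81 × 604 = 714.77.
Difference: 1015.5294 − 714.77 = 300.7594, i.e. 300.76 to two decimal places.
The low-risk type prefers to separate.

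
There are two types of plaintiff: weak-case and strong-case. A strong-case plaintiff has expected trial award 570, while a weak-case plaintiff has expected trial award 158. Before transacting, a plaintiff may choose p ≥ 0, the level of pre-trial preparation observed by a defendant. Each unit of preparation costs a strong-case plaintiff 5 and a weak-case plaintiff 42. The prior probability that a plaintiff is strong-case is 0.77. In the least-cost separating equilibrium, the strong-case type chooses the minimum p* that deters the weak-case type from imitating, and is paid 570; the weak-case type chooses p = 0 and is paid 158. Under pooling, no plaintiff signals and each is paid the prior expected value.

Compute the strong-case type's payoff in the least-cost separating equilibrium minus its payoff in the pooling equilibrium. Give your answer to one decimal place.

45.7

Least-cost separating signal: p* solves 158 = 570 − 42·p*, so p* = (570 − 158)/42 ≈ 9.8095.
Strong-case type's separating payoff: 570 − 5 × p* = 570 − 5 × (570 − 158)/42 = 570 − 2060/42 ≈ 520.952.
Pooling payoff: 0.77 × 570 + 0.23 × 158 = 475.24.
Difference: 520.952 − 475.24 = 45.712, i.e. 45.7 to one decimal place.
The strong-case type prefers to separate.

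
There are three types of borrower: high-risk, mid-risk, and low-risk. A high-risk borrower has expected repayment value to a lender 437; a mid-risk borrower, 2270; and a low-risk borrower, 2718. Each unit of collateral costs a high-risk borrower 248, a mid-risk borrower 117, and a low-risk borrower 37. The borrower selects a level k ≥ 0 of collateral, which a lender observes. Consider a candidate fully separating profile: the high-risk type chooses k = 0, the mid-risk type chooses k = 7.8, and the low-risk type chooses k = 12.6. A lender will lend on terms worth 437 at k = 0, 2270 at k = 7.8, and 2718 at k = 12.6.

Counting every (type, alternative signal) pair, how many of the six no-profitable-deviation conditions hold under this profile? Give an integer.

Mid-risk (own payoff 2270 − 117×7.8 = 1357.4): to k=0 gives 437 → no gain ✓; to k=12.6 gives 2718 − 117×12.6 = 1243.8 → no gain ✓.
Low-risk (own payoff 2718 − 37×12.6 = 2251.8): to k=0 gives 437 → no gain ✓; to k=7.8 gives 2270 − 37×7.8 = 1981.4 → no gain ✓.
High-risk (own payoff 437): to k=7.8 gives 2270 − 248×7.8 = 335.6 → no gain ✓; to k=12.6 gives 2718 − 248×12.6 = -406.8 → no gain ✓.
6 of the 6 constraints hold; this profile is a separating equilibrium.

6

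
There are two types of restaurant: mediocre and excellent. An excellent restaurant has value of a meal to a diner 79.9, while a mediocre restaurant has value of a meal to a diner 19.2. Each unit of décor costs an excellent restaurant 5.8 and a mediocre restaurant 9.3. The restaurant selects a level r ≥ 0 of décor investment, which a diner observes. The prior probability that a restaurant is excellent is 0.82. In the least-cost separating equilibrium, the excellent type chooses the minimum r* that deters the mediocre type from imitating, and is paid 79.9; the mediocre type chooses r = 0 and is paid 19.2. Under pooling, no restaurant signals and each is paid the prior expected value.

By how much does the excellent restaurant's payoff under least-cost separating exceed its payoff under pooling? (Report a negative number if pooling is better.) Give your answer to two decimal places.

-26.93

Least-cost separating signal: r* solves 19.2 = 79.9 − 9.3·r*, so r* = (79.9 − 19.2)/9.3 ≈ 6.5269.
Excellent type's separating payoff: 79.9 − 5.8 × r* = 79.9 − 5.8 × (79.9 − 19.2)/9.3 = 79.9 − 352.06/9.3 ≈ 42.0441.
Pooling payoff: 0.82 × 79.9 + 0.18 × 19.2 = 68.974.
Difference: 42.0441 − 68.974 = -26.9299, i.e. -26.93 to two decimal places.
The excellent type would prefer the pooling outcome.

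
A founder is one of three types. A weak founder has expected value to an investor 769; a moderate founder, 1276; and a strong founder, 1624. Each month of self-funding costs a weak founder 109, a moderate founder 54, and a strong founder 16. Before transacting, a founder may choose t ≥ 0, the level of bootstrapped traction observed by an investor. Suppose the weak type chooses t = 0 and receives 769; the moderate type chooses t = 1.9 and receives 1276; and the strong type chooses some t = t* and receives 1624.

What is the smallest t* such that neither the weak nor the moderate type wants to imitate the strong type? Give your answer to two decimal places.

Weak type (on-path payoff 769) won't mimic when 769 ≥ 1624 − 109·t*, i.e. t* ≥ 7.84.
Moderate type (on-path payoff 1276 − 54×1.9 = 1173.4) won't mimic when 1173.4 ≥ 1624 − 54·t*, i.e. t* ≥ 8.34.
Both must hold, so t* = max(7.84, 8.34) = 8.34. The moderate type's constraint binds.

8.34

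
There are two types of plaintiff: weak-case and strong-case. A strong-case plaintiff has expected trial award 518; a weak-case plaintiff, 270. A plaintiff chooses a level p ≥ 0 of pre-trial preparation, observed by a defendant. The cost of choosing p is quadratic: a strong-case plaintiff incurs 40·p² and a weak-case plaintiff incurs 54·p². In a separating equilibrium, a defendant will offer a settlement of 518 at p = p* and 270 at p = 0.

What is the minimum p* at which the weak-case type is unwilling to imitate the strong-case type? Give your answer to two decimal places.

The weak-case type at p = 0 receives 270; imitating at p* yields 518 − 54·p*².
Indifference: 270 = 518 − 54·p*², so p*² = (518 − 270) / 54 ≈ 4.5926.
p* = √4.5926 ≈ 2.14.

2.14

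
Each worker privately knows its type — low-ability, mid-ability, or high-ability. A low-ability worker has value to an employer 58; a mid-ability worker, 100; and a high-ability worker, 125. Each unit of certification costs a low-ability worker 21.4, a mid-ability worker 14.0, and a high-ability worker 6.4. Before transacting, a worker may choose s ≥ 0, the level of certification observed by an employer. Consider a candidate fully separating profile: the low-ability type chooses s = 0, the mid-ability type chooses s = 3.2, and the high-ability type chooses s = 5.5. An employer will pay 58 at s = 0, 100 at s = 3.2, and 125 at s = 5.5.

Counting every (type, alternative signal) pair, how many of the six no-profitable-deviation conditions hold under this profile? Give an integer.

5

Low-ability (own payoff 58): to s=3.2 gives 100 − 21.4×3.2 = 31.52 → no gain ✓; to s=5.5 gives 125 − 21.4×5.5 = 7.3 → no gain ✓.
High-ability (own payoff 125 − 6.4×5.5 = 89.8): to s=0 gives 58 → no gain ✓; to s=3.2 gives 100 − 6.4×3.2 = 79.52 → no gain ✓.
Mid-ability (own payoff 100 − 14.0×3.2 = 55.2): to s=0 gives 58 → profitable ✗; to s=5.5 gives 125 − 14.0×5.5 = 48 → no gain ✓.
5 of the 6 constraints hold; not an equilibrium.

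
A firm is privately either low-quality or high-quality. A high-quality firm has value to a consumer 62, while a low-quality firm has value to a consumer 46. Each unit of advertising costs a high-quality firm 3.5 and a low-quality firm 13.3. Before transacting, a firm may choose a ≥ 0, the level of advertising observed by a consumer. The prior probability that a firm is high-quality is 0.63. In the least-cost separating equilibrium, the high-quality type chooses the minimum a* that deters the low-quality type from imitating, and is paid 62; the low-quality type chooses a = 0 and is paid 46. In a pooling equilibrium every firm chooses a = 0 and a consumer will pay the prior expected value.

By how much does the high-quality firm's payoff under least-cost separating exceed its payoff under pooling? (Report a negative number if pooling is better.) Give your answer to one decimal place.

1.7

Least-cost separating signal: a* solves 46 = 62 − 13.3·a*, so a* = (62 − 46)/13.3 ≈ 1.2030.
High-quality type's separating payoff: 62 − 3.5 × a* = 62 − 3.5 × (62 − 46)/13.3 = 62 − 56/13.3 ≈ 57.789.
Pooling payoff: 0.63 × 62 + 0.37 × 46 = 56.08.
Difference: 57.789 − 56.08 = 1.709, i.e. 1.7 to one decimal place.
The high-quality type prefers to separate.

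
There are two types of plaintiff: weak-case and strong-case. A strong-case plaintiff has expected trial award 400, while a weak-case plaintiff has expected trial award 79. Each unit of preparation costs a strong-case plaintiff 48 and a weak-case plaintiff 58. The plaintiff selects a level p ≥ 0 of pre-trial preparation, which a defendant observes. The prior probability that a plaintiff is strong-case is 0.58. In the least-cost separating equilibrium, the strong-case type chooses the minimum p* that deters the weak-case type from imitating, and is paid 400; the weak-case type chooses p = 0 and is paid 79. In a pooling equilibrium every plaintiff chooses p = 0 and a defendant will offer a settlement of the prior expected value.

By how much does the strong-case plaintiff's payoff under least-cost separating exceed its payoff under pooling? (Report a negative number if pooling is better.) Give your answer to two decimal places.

-130.84

Least-cost separating signal: p* solves 79 = 400 − 58·p*, so p* = (400 − 79)/58 ≈ 5.5345.
Strong-case type's separating payoff: 400 − 48 × p* = 400 − 48 × (400 − 79)/58 = 400 − 15408/58 ≈ 134.3448.
Pooling payoff: 0.58 × 400 + 0.42 × 79 = 265.18.
Difference: 134.3448 − 265.18 = -130.8352, i.e. -130.84 to two decimal places.
The strong-case type would prefer the pooling outcome.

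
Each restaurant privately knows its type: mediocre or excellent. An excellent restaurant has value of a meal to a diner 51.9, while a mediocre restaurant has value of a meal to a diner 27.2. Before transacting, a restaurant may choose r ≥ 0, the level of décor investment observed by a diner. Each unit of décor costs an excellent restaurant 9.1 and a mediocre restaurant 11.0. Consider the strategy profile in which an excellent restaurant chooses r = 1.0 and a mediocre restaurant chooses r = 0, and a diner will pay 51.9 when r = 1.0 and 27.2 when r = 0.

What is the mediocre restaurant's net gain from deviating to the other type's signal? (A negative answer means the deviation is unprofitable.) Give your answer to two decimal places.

Playing r = 0 the mediocre restaurant receives 27.2.
Deviating to r = 1.0 brings payment 51.9 at cost 11.0 × 1.0 = 11, netting 40.9.
Gain from deviating: 40.9 − 27.2 = 13.70.
The gain is positive, so the mediocre type's incentive-compatibility constraint is violated — this profile is not a separating equilibrium.

13.70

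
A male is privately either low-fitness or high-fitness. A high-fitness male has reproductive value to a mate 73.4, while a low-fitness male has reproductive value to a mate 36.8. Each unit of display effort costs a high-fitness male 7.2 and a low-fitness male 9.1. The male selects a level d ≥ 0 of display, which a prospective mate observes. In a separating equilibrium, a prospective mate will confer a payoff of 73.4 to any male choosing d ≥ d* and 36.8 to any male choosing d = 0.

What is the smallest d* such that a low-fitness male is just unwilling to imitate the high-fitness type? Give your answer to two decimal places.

A low-fitness male choosing d = 0 receives 36.8.
Imitating at d* instead would pay 73.4 at cost 9.1·d*, netting 73.4 − 9.1·d*.
Indifference: 36.8 = 73.4 − 9.1·d*, so d* = (73.4 − 36.8) / 9.1 ≈ 4.02.
This is the low-fitness type's binding incentive-compatibility constraint; any d ≥ 4.02 sustains separation on that side.

4.02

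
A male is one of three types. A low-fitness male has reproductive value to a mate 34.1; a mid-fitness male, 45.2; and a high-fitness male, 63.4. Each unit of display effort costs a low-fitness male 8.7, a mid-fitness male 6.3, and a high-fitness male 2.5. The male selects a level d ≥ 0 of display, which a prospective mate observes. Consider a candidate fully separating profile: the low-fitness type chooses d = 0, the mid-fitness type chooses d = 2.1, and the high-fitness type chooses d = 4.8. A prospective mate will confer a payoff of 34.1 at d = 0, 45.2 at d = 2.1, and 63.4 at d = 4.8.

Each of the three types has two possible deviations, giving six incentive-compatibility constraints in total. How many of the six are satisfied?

4

High-fitness (own payoff 63.4 − 2.5×4.8 = 51.4): to d=0 gives 34.1 → no gain ✓; to d=2.1 gives 45.2 − 2.5×2.1 = 39.95 → no gain ✓.
Low-fitness (own payoff 34.1): to d=2.1 gives 45.2 − 8.7×2.1 = 26.93 → no gain ✓; to d=4.8 gives 63.4 − 8.7×4.8 = 21.64 → no gain ✓.
Mid-fitness (own payoff 45.2 − 6.3×2.1 = 31.97): to d=0 gives 34.1 → profitable ✗; to d=4.8 gives 63.4 − 6.3×4.8 = 33.16 → profitable ✗.
4 of the 6 constraints hold; not an equilibrium.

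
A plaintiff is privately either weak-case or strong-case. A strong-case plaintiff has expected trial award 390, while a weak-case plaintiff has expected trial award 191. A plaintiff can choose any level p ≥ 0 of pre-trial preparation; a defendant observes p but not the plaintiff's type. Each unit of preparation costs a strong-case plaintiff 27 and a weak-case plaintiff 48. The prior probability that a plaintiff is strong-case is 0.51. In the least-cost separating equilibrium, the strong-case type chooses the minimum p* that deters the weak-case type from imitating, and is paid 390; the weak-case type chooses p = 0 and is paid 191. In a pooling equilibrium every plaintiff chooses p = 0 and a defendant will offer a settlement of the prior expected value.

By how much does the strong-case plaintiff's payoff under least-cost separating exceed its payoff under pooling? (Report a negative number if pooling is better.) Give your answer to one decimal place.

-14.4

Least-cost separating signal: p* solves 191 = 390 − 48·p*, so p* = (390 − 191)/48 ≈ 4.1458.
Strong-case type's separating payoff: 390 − 27 × p* = 390 − 27 × (390 − 191)/48 = 390 − 5373/48 ≈ 278.063.
Pooling payoff: 0.51 × 390 + 0.49 × 191 = 292.49.
Difference: 278.063 − 292.49 = -14.427, i.e. -14.4 to one decimal place.
The strong-case type would prefer the pooling outcome.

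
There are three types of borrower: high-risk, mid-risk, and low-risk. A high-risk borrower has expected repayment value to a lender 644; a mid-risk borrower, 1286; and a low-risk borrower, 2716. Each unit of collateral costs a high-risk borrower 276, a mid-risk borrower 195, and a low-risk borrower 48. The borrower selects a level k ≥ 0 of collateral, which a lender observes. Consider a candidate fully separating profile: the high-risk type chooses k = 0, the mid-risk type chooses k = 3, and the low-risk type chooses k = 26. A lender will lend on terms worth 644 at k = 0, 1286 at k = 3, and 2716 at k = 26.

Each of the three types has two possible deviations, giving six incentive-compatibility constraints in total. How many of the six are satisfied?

Mid-risk (own payoff 1286 − 195×3 = 701): to k=0 gives 644 → no gain ✓; to k=26 gives 2716 − 195×26 = -2354 → no gain ✓.
High-risk (own payoff 644): to k=3 gives 1286 − 276×3 = 458 → no gain ✓; to k=26 gives 2716 − 276×26 = -4460 → no gain ✓.
Low-risk (own payoff 2716 − 48×26 = 1468): to k=0 gives 644 → no gain ✓; to k=3 gives 1286 − 48×3 = 1142 → no gain ✓.
6 of the 6 constraints hold; this profile is a separating equilibrium.

6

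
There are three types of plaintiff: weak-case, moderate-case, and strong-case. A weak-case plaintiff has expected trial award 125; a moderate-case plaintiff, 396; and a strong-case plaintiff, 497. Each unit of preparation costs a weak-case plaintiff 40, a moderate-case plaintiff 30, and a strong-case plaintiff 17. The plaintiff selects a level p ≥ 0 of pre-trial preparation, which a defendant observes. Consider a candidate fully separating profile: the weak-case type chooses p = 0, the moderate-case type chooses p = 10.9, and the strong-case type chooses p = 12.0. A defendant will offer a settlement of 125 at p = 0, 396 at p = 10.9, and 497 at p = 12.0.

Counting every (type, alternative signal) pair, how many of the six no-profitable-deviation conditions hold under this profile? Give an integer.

4

Moderate-case (own payoff 396 − 30×10.9 = 69): to p=0 gives 125 → profitable ✗; to p=12.0 gives 497 − 30×12.0 = 137 → profitable ✗.
Strong-case (own payoff 497 − 17×12.0 = 293): to p=0 gives 125 → no gain ✓; to p=10.9 gives 396 − 17×10.9 = 210.7 → no gain ✓.
Weak-case (own payoff 125): to p=10.9 gives 396 − 40×10.9 = -40 → no gain ✓; to p=12.0 gives 497 − 40×12.0 = 17 → no gain ✓.
4 of the 6 constraints hold; not an equilibrium.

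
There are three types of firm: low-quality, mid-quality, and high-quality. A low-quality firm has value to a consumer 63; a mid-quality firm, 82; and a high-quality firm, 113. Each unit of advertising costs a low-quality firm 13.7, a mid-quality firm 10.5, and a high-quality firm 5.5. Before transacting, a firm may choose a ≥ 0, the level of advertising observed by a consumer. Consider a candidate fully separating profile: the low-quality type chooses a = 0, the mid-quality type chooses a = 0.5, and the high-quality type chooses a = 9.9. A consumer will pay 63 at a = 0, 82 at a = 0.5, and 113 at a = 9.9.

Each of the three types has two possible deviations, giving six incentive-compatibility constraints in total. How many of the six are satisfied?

High-quality (own payoff 113 − 5.5×9.9 = 58.55): to a=0 gives 63 → profitable ✗; to a=0.5 gives 82 − 5.5×0.5 = 79.25 → profitable ✗.
Low-quality (own payoff 63): to a=0.5 gives 82 − 13.7×0.5 = 75.15 → profitable ✗; to a=9.9 gives 113 − 13.7×9.9 = -22.63 → no gain ✓.
Mid-quality (own payoff 82 − 10.5×0.5 = 76.75): to a=0 gives 63 → no gain ✓; to a=9.9 gives 113 − 10.5×9.9 = 9.05 → no gain ✓.
3 of the 6 constraints hold; not an equilibrium.

3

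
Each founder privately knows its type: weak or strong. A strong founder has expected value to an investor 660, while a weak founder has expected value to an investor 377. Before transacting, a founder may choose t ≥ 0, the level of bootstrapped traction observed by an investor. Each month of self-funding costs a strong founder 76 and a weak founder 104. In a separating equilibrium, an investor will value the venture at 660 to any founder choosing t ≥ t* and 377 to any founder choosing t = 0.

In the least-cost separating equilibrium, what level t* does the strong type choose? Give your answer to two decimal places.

2.72

A weak founder choosing t = 0 receives 377.
Imitating at t* instead would pay 660 at cost 104·t*, netting 660 − 104·t*.
Indifference: 377 = 660 − 104·t*, so t* = (660 − 377) / 104 ≈ 2.72.
At t* the weak type's incentive constraint just binds; the strong type strictly prefers t* since its per-unit cost is lower.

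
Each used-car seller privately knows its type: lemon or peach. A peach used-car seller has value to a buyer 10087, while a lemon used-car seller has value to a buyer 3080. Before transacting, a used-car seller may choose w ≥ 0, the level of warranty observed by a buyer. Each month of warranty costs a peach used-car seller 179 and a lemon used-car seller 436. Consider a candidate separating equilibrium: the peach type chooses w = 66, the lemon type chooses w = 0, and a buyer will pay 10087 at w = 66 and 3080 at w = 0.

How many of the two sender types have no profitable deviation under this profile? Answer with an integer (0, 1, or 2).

1

Peach type: signal → 10087 − 179 × 66 = -1727; deviate to 0 → 3080. IC fails (-1727 < 3080).
Lemon type: stay at 0 → 3080; mimic → 10087 − 436 × 66 = -18689. IC holds (3080 ≥ -18689).
1 of 2 constraints hold, so this profile is not an equilibrium.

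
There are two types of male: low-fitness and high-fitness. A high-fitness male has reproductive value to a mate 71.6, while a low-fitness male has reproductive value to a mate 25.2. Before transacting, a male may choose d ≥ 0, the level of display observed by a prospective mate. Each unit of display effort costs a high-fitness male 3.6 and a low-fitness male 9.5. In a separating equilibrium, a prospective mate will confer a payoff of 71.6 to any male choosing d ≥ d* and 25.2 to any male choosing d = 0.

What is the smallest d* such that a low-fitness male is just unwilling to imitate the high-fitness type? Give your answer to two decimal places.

4.88

A low-fitness male choosing d = 0 receives 25.2.
Imitating at d* instead would pay 71.6 at cost 9.5·d*, netting 71.6 − 9.5·d*.
Indifference: 25.2 = 71.6 − 9.5·d*, so d* = (71.6 − 25.2) / 9.5 ≈ 4.88.
This is the low-fitness type's binding incentive-compatibility constraint; any d ≥ 4.88 sustains separation on that side.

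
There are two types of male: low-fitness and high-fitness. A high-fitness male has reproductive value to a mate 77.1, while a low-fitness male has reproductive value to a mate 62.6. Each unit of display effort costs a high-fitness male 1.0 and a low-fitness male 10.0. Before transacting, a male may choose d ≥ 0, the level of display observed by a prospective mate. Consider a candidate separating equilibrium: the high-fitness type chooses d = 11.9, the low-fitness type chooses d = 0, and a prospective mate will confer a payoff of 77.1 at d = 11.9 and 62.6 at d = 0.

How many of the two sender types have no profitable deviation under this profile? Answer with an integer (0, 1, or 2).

2

Low-fitness type: stay at 0 → 62.6; mimic → 77.1 − 10.0 × 11.9 = -41.9. IC holds (62.6 ≥ -41.9).
High-fitness type: signal → 77.1 − 1.0 × 11.9 = 65.2; deviate to 0 → 62.6. IC holds (65.2 ≥ 62.6).
2 of 2 constraints hold, so this is a separating equilibrium.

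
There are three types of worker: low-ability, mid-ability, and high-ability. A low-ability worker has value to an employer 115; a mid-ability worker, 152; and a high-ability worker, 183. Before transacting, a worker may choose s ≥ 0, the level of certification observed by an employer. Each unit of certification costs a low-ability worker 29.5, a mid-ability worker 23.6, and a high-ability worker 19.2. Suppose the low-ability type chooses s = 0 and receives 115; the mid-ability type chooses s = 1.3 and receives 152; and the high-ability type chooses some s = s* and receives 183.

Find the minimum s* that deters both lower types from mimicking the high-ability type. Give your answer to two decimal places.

2.61

Mid-ability type (on-path payoff 152 − 23.6×1.3 = 121.32) won't mimic when 121.32 ≥ 183 − 23.6·s*, i.e. s* ≥ 2.61.
Low-ability type (on-path payoff 115) won't mimic when 115 ≥ 183 − 29.5·s*, i.e. s* ≥ 2.31.
Both must hold, so s* = max(2.31, 2.61) = 2.61. The mid-ability type's constraint binds.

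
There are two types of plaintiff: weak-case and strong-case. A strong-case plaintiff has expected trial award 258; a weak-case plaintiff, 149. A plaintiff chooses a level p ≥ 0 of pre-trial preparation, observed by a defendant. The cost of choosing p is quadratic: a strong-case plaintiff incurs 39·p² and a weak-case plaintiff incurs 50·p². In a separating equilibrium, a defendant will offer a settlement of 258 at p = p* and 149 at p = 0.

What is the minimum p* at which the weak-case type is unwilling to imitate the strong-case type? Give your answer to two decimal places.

1.48

The weak-case type at p = 0 receives 149; imitating at p* yields 258 − 50·p*².
Indifference: 149 = 258 − 50·p*², so p*² = (258 − 149) / 50 = 2.18.
p* = √2.18 ≈ 1.48.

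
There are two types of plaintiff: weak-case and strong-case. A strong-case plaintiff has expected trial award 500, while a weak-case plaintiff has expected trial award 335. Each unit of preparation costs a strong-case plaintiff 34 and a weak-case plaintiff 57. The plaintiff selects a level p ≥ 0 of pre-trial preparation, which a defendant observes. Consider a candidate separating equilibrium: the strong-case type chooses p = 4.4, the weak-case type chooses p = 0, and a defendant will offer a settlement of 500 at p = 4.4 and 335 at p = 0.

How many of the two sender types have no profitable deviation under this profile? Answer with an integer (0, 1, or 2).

2

Weak-case type: stay at 0 → 335; mimic → 500 − 57 × 4.4 = 249.2. IC holds (335 ≥ 249.2).
Strong-case type: signal → 500 − 34 × 4.4 = 350.4; deviate to 0 → 335. IC holds (350.4 ≥ 335).
2 of 2 constraints hold, so this is a separating equilibrium.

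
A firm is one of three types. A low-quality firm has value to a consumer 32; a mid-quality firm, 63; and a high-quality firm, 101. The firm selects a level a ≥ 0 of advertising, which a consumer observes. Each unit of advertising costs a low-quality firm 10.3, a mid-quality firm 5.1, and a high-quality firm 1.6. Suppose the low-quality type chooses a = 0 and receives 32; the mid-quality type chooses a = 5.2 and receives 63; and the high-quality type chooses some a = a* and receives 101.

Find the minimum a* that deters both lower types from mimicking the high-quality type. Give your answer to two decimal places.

Low-quality type (on-path payoff 32) won't mimic when 32 ≥ 101 − 10.3·a*, i.e. a* ≥ 6.70.
Mid-quality type (on-path payoff 63 − 5.1×5.2 = 36.48) won't mimic when 36.48 ≥ 101 − 5.1·a*, i.e. a* ≥ 12.65.
Both must hold, so a* = max(6.70, 12.65) = 12.65. The mid-quality type's constraint binds.

12.65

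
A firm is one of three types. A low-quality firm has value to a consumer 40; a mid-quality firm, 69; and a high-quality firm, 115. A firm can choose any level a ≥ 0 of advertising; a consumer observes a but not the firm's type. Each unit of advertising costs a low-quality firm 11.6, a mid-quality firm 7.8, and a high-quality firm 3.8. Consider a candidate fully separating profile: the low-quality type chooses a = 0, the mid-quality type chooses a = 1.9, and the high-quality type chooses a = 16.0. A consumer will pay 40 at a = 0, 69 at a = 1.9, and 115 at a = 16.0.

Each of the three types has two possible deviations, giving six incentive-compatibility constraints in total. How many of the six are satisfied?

Mid-quality (own payoff 69 − 7.8×1.9 = 54.18): to a=0 gives 40 → no gain ✓; to a=16.0 gives 115 − 7.8×16.0 = -9.8 → no gain ✓.
Low-quality (own payoff 40): to a=1.9 gives 69 − 11.6×1.9 = 46.96 → profitable ✗; to a=16.0 gives 115 − 11.6×16.0 = -70.6 → no gain ✓.
High-quality (own payoff 115 − 3.8×16.0 = 54.2): to a=0 gives 40 → no gain ✓; to a=1.9 gives 69 − 3.8×1.9 = 61.78 → profitable ✗.
4 of the 6 constraints hold; not an equilibrium.

4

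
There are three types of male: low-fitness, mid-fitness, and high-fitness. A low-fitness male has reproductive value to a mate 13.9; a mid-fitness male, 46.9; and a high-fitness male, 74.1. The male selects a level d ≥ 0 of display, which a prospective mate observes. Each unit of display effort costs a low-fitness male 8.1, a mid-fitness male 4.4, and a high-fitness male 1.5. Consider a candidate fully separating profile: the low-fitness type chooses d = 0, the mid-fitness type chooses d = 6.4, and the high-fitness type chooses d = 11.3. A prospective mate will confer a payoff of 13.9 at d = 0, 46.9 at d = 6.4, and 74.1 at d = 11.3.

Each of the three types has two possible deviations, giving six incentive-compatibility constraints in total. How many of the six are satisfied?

Mid-fitness (own payoff 46.9 − 4.4×6.4 = 18.74): to d=0 gives 13.9 → no gain ✓; to d=11.3 gives 74.1 − 4.4×11.3 = 24.38 → profitable ✗.
High-fitness (own payoff 74.1 − 1.5×11.3 = 57.15): to d=0 gives 13.9 → no gain ✓; to d=6.4 gives 46.9 − 1.5×6.4 = 37.3 → no gain ✓.
Low-fitness (own payoff 13.9): to d=6.4 gives 46.9 − 8.1×6.4 = -4.94 → no gain ✓; to d=11.3 gives 74.1 − 8.1×11.3 = -17.43 → no gain ✓.
5 of the 6 constraints hold; not an equilibrium.

5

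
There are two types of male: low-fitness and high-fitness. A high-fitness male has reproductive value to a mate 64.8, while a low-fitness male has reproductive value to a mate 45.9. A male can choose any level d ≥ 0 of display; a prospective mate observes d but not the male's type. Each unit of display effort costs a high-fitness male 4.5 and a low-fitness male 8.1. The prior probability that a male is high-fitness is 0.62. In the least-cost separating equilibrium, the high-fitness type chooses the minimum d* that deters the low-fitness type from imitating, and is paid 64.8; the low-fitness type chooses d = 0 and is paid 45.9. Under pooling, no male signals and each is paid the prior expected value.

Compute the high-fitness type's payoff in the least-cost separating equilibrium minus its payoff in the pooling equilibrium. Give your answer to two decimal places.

-3.32

Least-cost separating signal: d* solves 45.9 = 64.8 − 8.1·d*, so d* = (64.8 − 45.9)/8.1 ≈ 2.3333.
High-fitness type's separating payoff: 64.8 − 4.5 × d* = 64.8 − 4.5 × (64.8 − 45.9)/8.1 = 64.8 − 85.05/8.1 = 54.3.
Pooling payoff: 0.62 × 64.8 + 0.38 × 45.9 = 57.618.
Difference: 54.3 − 57.618 = -3.318, i.e. -3.32 to two decimal places.
The high-fitness type would prefer the pooling outcome.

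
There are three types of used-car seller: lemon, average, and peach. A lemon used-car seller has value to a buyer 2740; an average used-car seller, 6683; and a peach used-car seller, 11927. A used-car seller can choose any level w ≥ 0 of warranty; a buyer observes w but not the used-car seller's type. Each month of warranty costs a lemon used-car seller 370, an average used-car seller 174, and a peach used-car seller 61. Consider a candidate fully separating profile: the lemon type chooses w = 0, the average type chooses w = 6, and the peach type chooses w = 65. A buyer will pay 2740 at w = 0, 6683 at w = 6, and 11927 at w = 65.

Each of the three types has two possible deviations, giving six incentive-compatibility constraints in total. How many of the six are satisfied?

5

Lemon (own payoff 2740): to w=6 gives 6683 − 370×6 = 4463 → profitable ✗; to w=65 gives 11927 − 370×65 = -12123 → no gain ✓.
Average (own payoff 6683 − 174×6 = 5639): to w=0 gives 2740 → no gain ✓; to w=65 gives 11927 − 174×65 = 617 → no gain ✓.
Peach (own payoff 11927 − 61×65 = 7962): to w=0 gives 2740 → no gain ✓; to w=6 gives 6683 − 61×6 = 6317 → no gain ✓.
5 of the 6 constraints hold; not an equilibrium.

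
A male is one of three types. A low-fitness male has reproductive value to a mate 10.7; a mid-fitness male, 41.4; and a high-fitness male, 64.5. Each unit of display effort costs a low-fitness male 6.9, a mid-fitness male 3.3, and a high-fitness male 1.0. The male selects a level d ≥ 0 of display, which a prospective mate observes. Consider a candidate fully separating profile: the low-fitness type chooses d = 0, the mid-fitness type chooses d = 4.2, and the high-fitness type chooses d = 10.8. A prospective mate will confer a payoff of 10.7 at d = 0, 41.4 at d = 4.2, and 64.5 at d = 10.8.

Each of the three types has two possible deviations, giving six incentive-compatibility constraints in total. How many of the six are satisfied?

Mid-fitness (own payoff 41.4 − 3.3×4.2 = 27.54): to d=0 gives 10.7 → no gain ✓; to d=10.8 gives 64.5 − 3.3×10.8 = 28.86 → profitable ✗.
Low-fitness (own payoff 10.7): to d=4.2 gives 41.4 − 6.9×4.2 = 12.42 → profitable ✗; to d=10.8 gives 64.5 − 6.9×10.8 = -10.02 → no gain ✓.
High-fitness (own payoff 64.5 − 1.0×10.8 = 53.7): to d=0 gives 10.7 → no gain ✓; to d=4.2 gives 41.4 − 1.0×4.2 = 37.2 → no gain ✓.
4 of the 6 constraints hold; not an equilibrium.

4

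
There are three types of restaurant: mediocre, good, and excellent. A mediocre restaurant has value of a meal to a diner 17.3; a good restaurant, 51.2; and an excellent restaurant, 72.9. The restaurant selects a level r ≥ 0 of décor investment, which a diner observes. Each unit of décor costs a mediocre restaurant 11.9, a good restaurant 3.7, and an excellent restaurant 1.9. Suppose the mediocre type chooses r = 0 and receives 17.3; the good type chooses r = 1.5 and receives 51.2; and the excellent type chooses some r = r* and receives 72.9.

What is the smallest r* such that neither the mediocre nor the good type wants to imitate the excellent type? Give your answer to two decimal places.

Good type (on-path payoff 51.2 − 3.7×1.5 = 45.65) won't mimic when 45.65 ≥ 72.9 − 3.7·r*, i.e. r* ≥ 7.36.
Mediocre type (on-path payoff 17.3) won't mimic when 17.3 ≥ 72.9 − 11.9·r*, i.e. r* ≥ 4.67.
Both must hold, so r* = max(4.67, 7.36) = 7.36. The good type's constraint binds.

7.36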